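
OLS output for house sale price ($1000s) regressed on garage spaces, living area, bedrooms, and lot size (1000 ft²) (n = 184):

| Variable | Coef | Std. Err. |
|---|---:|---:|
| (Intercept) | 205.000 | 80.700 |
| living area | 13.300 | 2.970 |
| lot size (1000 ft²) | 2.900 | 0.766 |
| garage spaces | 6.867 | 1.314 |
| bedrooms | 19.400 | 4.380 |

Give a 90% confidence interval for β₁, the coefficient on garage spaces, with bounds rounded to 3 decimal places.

Read off: b = 6.867, SE = 1.314 for garage spaces.
df = n − k − 1 = 184 − 4 − 1 = 179.
t* = t_{0.05, 179} = 1.653411.
Margin = t* × SE = 1.653411 × 1.314 = 2.17258.
CI: 6.867 ± 2.17258 → (4.694, 9.040).

(4.694, 9.040)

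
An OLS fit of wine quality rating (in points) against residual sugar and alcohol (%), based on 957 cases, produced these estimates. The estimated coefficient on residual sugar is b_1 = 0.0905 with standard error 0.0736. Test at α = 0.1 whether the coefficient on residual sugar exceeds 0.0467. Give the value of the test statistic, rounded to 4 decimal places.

H₀: β₁ = 0.0467 vs H₁: β₁ > 0.0467.
t = (b_1 − β₁⁰)/SE = (0.0905 − 0.0467) / 0.0736 = 0.5951.
df = n − k − 1 = 957 − 2 − 1 = 954.
One-sided p ≈ 0.2760, which is ≥ 0.1, so fail to reject H₀.
The data do not give significant evidence that the true slope on residual sugar exceeds 0.0467 points per unit, holding the other predictors fixed.

t = 0.5951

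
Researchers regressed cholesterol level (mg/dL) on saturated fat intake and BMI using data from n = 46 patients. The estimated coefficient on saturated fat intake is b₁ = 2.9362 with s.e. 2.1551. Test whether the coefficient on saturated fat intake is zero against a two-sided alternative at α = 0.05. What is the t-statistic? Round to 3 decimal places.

t = 1.362

H₀: β₁ = 0 vs H₁: β₁ ≠ 0.
t = (b₁ − β₁⁰)/SE = 2.9362 / 2.1551 = 1.362.
df = n − k − 1 = 46 − 2 − 1 = 43.
Two-sided p ≈ 0.1802, which is ≥ 0.05, so fail to reject H₀.
The data do not give significant evidence of an association between saturated fat intake and cholesterol level, after adjusting for the other predictors.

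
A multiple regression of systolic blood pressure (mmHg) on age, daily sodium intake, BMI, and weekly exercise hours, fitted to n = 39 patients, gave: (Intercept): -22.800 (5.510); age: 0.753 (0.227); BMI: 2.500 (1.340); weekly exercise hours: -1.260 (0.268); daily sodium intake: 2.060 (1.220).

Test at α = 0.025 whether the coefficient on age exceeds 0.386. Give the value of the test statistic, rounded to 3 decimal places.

Read off: b = 0.753, SE = 0.227 for age.
H₀: β₁ = 0.386 vs H₁: β₁ > 0.386.
t = (0.753 − 0.386) / 0.227 = 1.617.
df = n − k − 1 = 39 − 4 − 1 = 34.
One-sided p ≈ 0.0576, which is ≥ 0.025, so fail to reject H₀.
The data do not give significant evidence that the true slope on age exceeds 0.386 mmHg per unit, holding the other predictors fixed.

t = 1.617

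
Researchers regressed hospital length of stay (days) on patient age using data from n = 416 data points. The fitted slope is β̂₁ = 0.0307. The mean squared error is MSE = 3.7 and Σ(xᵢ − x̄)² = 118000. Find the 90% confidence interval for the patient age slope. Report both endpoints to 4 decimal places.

(0.0215, 0.0399)

SE(β̂₁) = √(MSE/Sₓₓ) = √(3.7/118000) = 0.00559964.
df = n − 2 = 414.
t* = t_{0.05, 414} = 1.648543.
Margin = t* × SE = 1.648543 × 0.00559964 = 0.009231.
CI: 0.0307 ± 0.009231 → (0.0215, 0.0399).
With 90% confidence, each one-unit increase in patient age is associated with a change of between 0.0215 and 0.0399 days in hospital length of stay.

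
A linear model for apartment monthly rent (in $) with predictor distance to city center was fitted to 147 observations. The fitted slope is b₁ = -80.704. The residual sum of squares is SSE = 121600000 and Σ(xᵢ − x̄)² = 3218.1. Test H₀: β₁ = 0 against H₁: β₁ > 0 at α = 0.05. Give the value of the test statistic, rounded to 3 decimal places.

MSE = SSE/(n − 2) = 121600000/145 = 838621.
SE(b₁) = √(MSE/Sₓₓ) = √(838621/3218.1) = 16.143.
t = -80.704 / 16.143 = -4.999.
df = n − 2 = 145.
One-sided p ≈ 1.0000, which is ≥ 0.05, so fail to reject H₀.
The data do not give significant evidence that the true slope on distance to city center is positive.

t = -4.999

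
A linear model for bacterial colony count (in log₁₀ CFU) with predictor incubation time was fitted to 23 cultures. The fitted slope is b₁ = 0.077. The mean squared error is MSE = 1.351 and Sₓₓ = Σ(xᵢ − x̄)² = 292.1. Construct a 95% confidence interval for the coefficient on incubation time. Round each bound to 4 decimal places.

SE(b₁) = √(MSE/Sₓₓ) = √(1.351/292.1) = 0.0680083.
df = n − 2 = 21.
t* = t_{0.025, 21} = 2.079614.
Margin = t* × SE = 2.079614 × 0.0680083 = 0.141431.
CI: 0.077 ± 0.141431 → (-0.0644, 0.2184).
With 95% confidence, each one-unit increase in incubation time is associated with a change of between -0.0644 and 0.2184 log₁₀ CFU in bacterial colony count.

(-0.0644, 0.2184)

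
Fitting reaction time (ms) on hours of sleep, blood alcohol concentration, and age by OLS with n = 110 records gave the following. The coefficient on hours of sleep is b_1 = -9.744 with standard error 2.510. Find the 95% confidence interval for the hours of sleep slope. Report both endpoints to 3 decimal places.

df = n − k − 1 = 110 − 3 − 1 = 106.
t* = t_{0.025, 106} = 1.982597.
Margin = t* × SE = 1.982597 × 2.510 = 4.97632.
CI: -9.744 ± 4.97632 → (-14.720, -4.768).
With 95% confidence, each one-unit increase in hours of sleep is associated with a change of between -14.720 and -4.768 ms in reaction time, holding the other predictors fixed.

(-14.720, -4.768)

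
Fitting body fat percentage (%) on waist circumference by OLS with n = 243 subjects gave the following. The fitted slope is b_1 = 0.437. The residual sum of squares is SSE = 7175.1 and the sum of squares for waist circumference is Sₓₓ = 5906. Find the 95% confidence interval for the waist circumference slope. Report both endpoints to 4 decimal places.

MSE = SSE/(n − 2) = 7175.1/241 = 29.7722.
SE(b_1) = √(MSE/Sₓₓ) = √(29.7722/5906) = 0.0710001.
df = n − 2 = 241.
t* = t_{0.025, 241} = 1.969856.
Margin = t* × SE = 1.969856 × 0.0710001 = 0.139860.
CI: 0.437 ± 0.139860 → (0.2971, 0.5769).
With 95% confidence, each one-unit increase in waist circumference is associated with a change of between 0.2971 and 0.5769 % in body fat percentage.

(0.2971, 0.5769)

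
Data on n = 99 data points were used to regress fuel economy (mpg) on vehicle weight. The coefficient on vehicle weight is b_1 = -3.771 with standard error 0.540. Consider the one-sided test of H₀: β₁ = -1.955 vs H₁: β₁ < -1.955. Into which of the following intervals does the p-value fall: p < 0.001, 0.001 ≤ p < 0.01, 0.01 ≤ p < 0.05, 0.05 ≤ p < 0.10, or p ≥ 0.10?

t = (-3.771 − (-1.955)) / 0.540 = -3.363.
df = n − 2 = 99 − 2 = 97.
One-sided p = P(T_{97} < t) ≈ 0.0006.
So p < 0.001.

p < 0.001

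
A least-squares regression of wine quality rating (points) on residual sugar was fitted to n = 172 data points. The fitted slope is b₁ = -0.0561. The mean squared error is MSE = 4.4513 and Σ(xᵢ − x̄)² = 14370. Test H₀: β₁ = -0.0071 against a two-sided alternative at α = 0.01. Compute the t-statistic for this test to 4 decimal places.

t = -2.7841

SE(b₁) = √(MSE/Sₓₓ) = √(4.4513/14370) = 0.0176001.
t = (-0.0561 − (-0.0071)) / 0.0176001 = -2.7841.
df = n − 2 = 170.
Two-sided p ≈ 0.0060, which is < 0.01, so reject H₀.
There is evidence that the true slope on residual sugar differs from -0.0071 points per unit.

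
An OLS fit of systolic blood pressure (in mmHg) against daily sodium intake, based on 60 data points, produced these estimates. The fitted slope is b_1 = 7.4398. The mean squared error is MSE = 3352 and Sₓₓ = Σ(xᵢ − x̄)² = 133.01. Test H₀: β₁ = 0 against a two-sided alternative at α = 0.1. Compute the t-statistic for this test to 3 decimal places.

t = 1.482

SE(b_1) = √(MSE/Sₓₓ) = √(3352/133.01) = 5.02007.
t = 7.4398 / 5.02007 = 1.482.
df = n − 2 = 58.
Two-sided p ≈ 0.1438, which is ≥ 0.1, so fail to reject H₀.
The data do not give significant evidence of an association between daily sodium intake and systolic blood pressure.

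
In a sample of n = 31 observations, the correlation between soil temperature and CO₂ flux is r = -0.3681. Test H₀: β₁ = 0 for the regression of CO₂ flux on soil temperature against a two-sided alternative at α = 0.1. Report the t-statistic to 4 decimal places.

t = r·√(n − 2)/√(1 − r²) = -0.3681·√29/√0.864502 = -2.1320.
df = n − 2 = 29.
Two-sided p ≈ 0.0416, which is < 0.1, so reject H₀.
There is evidence of a linear association between soil temperature and CO₂ flux.

t = -2.1320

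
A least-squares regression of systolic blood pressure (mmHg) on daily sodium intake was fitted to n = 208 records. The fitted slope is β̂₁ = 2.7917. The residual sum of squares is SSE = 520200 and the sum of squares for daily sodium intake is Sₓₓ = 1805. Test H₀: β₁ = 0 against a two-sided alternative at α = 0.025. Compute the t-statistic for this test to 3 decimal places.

MSE = SSE/(n − 2) = 520200/206 = 2525.24.
SE(β̂₁) = √(MSE/Sₓₓ) = √(2525.24/1805) = 1.1828.
t = 2.7917 / 1.1828 = 2.360.
df = n − 2 = 206.
Two-sided p ≈ 0.0192, which is < 0.025, so reject H₀.
There is evidence that daily sodium intake is associated with systolic blood pressure.

t = 2.360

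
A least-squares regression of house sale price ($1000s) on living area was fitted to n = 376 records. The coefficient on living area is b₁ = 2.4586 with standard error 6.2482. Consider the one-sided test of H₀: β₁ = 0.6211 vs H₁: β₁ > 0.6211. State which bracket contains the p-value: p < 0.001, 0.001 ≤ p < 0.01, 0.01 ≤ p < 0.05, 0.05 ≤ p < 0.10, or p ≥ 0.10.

p ≥ 0.10

t = (2.4586 − 0.6211) / 6.2482 = 0.294.
df = n − 2 = 376 − 2 = 374.
One-sided p = P(T_{374} > t) ≈ 0.3844.
So p ≥ 0.10.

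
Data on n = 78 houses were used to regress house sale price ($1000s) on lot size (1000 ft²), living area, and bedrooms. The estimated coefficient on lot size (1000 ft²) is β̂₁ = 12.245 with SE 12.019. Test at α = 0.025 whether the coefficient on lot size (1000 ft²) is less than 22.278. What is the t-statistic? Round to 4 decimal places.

H₀: β₁ = 22.278 vs H₁: β₁ < 22.278.
t = (β̂₁ − β₁⁰)/SE = (12.245 − 22.278) / 12.019 = -0.8348.
df = n − k − 1 = 78 − 3 − 1 = 74.
One-sided p ≈ 0.2033, which is ≥ 0.025, so fail to reject H₀.
The data do not give significant evidence that the true slope on lot size (1000 ft²) is below 22.278 $1000s per unit, holding the other predictors fixed.

t = -0.8348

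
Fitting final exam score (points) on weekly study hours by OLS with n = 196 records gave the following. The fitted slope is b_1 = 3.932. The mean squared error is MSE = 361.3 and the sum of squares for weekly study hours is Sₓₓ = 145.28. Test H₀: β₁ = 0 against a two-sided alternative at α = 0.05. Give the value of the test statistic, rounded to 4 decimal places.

t = 2.4933

SE(b_1) = √(MSE/Sₓₓ) = √(361.3/145.28) = 1.577.
t = 3.932 / 1.577 = 2.4933.
df = n − 2 = 194.
Two-sided p ≈ 0.0135, which is < 0.05, so reject H₀.
There is evidence that weekly study hours is associated with final exam score.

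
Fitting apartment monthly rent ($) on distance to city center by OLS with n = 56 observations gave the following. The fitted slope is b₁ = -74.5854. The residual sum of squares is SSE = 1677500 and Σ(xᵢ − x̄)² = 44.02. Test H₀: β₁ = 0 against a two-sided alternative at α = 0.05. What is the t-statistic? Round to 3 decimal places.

MSE = SSE/(n − 2) = 1677500/54 = 31064.8.
SE(b₁) = √(MSE/Sₓₓ) = √(31064.8/44.02) = 26.565.
t = -74.5854 / 26.565 = -2.808.
df = n − 2 = 54.
Two-sided p ≈ 0.0069, which is < 0.05, so reject H₀.
There is evidence that distance to city center is associated with apartment monthly rent.

t = -2.808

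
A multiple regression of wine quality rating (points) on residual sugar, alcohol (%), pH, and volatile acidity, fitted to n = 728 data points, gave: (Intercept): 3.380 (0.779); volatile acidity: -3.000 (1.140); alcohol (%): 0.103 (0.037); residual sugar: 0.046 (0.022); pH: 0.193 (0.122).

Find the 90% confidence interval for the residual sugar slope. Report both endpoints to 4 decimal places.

Read off: b = 0.046, SE = 0.022 for residual sugar.
df = n − k − 1 = 728 − 4 − 1 = 723.
t* = t_{0.05, 723} = 1.646964.
Margin = t* × SE = 1.646964 × 0.022 = 0.036233.
CI: 0.046 ± 0.036233 → (0.0098, 0.0822).

(0.0098, 0.0822)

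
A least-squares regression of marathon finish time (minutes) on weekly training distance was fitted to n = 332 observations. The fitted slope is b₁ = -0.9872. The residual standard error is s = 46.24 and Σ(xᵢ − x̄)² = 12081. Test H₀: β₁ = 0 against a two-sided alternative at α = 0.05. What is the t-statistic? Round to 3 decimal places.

t = -2.347

SE(b₁) = s/√Sₓₓ = 46.24/√12081 = 0.420694.
t = -0.9872 / 0.420694 = -2.347.
df = n − 2 = 330.
Two-sided p ≈ 0.0195, which is < 0.05, so reject H₀.
There is evidence that weekly training distance is associated with marathon finish time.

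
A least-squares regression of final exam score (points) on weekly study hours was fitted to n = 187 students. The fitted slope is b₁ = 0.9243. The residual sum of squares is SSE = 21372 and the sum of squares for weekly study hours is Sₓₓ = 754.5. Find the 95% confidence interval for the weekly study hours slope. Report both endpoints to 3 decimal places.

MSE = SSE/(n − 2) = 21372/185 = 115.524.
SE(b₁) = √(MSE/Sₓₓ) = √(115.524/754.5) = 0.391298.
df = n − 2 = 185.
t* = t_{0.025, 185} = 1.97287.
Margin = t* × SE = 1.97287 × 0.391298 = 0.77198.
CI: 0.9243 ± 0.77198 → (0.152, 1.696).
With 95% confidence, each one-unit increase in weekly study hours is associated with a change of between 0.152 and 1.696 points in final exam score.

(0.152, 1.696)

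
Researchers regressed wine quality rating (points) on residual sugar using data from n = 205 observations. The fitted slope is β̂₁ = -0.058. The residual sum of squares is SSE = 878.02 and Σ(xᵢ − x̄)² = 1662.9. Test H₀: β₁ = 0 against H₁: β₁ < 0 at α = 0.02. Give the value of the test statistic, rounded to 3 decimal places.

t = -1.137

MSE = SSE/(n − 2) = 878.02/203 = 4.32522.
SE(β̂₁) = √(MSE/Sₓₓ) = √(4.32522/1662.9) = 0.0510001.
t = -0.058 / 0.0510001 = -1.137.
df = n − 2 = 203.
One-sided p ≈ 0.1284, which is ≥ 0.02, so fail to reject H₀.
The data do not give significant evidence that the true slope on residual sugar is negative.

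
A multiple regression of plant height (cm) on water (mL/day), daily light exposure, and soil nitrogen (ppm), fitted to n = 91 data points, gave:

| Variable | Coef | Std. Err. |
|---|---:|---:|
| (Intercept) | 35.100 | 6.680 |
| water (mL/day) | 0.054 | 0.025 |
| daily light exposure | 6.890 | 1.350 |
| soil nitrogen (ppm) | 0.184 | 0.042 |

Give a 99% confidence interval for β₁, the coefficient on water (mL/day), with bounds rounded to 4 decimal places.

Read off: b = 0.054, SE = 0.025 for water (mL/day).
df = n − k − 1 = 91 − 3 − 1 = 87.
t* = t_{0.005, 87} = 2.633527.
Margin = t* × SE = 2.633527 × 0.025 = 0.065838.
CI: 0.054 ± 0.065838 → (-0.0118, 0.1198).

(-0.0118, 0.1198)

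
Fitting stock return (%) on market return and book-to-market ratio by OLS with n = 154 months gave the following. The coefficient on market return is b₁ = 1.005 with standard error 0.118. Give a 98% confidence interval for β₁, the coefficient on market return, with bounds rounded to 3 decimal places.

df = n − k − 1 = 154 − 2 − 1 = 151.
t* = t_{0.01, 151} = 2.351297.
Margin = t* × SE = 2.351297 × 0.118 = 0.27745.
CI: 1.005 ± 0.27745 → (0.728, 1.282).
With 98% confidence, each one-unit increase in market return is associated with a change of between 0.728 and 1.282 % in stock return, holding the other predictors fixed.

(0.728, 1.282)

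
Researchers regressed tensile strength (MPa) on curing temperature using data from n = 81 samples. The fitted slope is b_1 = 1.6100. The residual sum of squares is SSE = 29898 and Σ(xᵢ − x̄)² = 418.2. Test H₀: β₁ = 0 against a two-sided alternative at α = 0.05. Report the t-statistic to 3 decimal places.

MSE = SSE/(n − 2) = 29898/79 = 378.456.
SE(b_1) = √(MSE/Sₓₓ) = √(378.456/418.2) = 0.951296.
t = 1.6100 / 0.951296 = 1.692.
df = n − 2 = 79.
Two-sided p ≈ 0.0945, which is ≥ 0.05, so fail to reject H₀.
The data do not give significant evidence of an association between curing temperature and tensile strength.

t = 1.692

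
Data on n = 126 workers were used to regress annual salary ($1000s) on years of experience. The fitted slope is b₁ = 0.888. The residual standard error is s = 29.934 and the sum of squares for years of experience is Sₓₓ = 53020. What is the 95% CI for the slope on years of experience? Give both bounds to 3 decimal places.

(0.631, 1.145)

SE(b₁) = s/√Sₓₓ = 29.934/√53020 = 0.13.
df = n − 2 = 124.
t* = t_{0.025, 124} = 1.97928.
Margin = t* × SE = 1.97928 × 0.13 = 0.25731.
CI: 0.888 ± 0.25731 → (0.631, 1.145).
With 95% confidence, each one-unit increase in years of experience is associated with a change of between 0.631 and 1.145 $1000s in annual salary.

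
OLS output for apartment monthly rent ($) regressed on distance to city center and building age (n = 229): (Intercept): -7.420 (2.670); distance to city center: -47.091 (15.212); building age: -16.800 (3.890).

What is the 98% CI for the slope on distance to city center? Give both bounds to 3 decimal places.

(-82.732, -11.450)

Read off: b = -47.091, SE = 15.212 for distance to city center.
df = n − k − 1 = 229 − 2 − 1 = 226.
t* = t_{0.01, 226} = 2.342961.
Margin = t* × SE = 2.342961 × 15.212 = 35.64112.
CI: -47.091 ± 35.64112 → (-82.732, -11.450).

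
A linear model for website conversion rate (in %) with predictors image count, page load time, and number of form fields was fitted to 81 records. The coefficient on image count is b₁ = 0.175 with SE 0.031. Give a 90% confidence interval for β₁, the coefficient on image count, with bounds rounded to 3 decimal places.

(0.123, 0.227)

df = n − k − 1 = 81 − 3 − 1 = 77.
t* = t_{0.05, 77} = 1.664885.
Margin = t* × SE = 1.664885 × 0.031 = 0.05161.
CI: 0.175 ± 0.05161 → (0.123, 0.227).
With 90% confidence, each one-unit increase in image count is associated with a change of between 0.123 and 0.227 % in website conversion rate, holding the other predictors fixed.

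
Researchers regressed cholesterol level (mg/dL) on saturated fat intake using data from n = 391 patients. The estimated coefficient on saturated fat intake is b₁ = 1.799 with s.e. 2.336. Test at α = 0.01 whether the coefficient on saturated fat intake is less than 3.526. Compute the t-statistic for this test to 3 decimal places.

H₀: β₁ = 3.526 vs H₁: β₁ < 3.526.
t = (b₁ − β₁⁰)/SE = (1.799 − 3.526) / 2.336 = -0.739.
df = n − 2 = 391 − 2 = 389.
One-sided p ≈ 0.2301, which is ≥ 0.01, so fail to reject H₀.
The data do not give significant evidence that the true slope on saturated fat intake is below 3.526 mg/dL per unit.

t = -0.739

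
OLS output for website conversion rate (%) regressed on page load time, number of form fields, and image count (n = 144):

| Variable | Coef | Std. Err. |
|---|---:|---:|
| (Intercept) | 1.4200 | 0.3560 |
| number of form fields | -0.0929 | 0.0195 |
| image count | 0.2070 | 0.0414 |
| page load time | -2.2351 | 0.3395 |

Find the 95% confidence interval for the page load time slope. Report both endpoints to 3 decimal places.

Read off: b = -2.2351, SE = 0.3395 for page load time.
df = n − k − 1 = 144 − 3 − 1 = 140.
t* = t_{0.025, 140} = 1.977054.
Margin = t* × SE = 1.977054 × 0.3395 = 0.67121.
CI: -2.2351 ± 0.67121 → (-2.906, -1.564).

(-2.906, -1.564)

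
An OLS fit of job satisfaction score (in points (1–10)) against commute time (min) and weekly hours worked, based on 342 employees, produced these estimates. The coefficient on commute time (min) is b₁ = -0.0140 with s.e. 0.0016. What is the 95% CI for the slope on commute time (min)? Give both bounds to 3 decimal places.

(-0.017, -0.011)

df = n − k − 1 = 342 − 2 − 1 = 339.
t* = t_{0.025, 339} = 1.966986.
Margin = t* × SE = 1.966986 × 0.0016 = 0.00315.
CI: -0.0140 ± 0.00315 → (-0.017, -0.011).
With 95% confidence, each one-unit increase in commute time (min) is associated with a change of between -0.017 and -0.011 points (1–10) in job satisfaction score, holding the other predictors fixed.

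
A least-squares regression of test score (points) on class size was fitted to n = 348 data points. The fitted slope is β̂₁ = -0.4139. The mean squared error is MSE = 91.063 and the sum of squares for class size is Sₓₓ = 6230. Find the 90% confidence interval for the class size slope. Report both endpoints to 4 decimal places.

(-0.6133, -0.2145)

SE(β̂₁) = √(MSE/Sₓₓ) = √(91.063/6230) = 0.1209.
df = n − 2 = 346.
t* = t_{0.05, 346} = 1.649269.
Margin = t* × SE = 1.649269 × 0.1209 = 0.199397.
CI: -0.4139 ± 0.199397 → (-0.6133, -0.2145).
With 90% confidence, each one-unit increase in class size is associated with a change of between -0.6133 and -0.2145 points in test score.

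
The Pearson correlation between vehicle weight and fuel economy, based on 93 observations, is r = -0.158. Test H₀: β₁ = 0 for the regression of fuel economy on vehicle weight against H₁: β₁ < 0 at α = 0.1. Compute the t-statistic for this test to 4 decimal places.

t = r·√(n − 2)/√(1 − r²) = -0.158·√91/√0.975036 = -1.5264.
df = n − 2 = 91.
One-sided p ≈ 0.0652, which is < 0.1, so reject H₀.
There is evidence of a linear association between vehicle weight and fuel economy.

t = -1.5264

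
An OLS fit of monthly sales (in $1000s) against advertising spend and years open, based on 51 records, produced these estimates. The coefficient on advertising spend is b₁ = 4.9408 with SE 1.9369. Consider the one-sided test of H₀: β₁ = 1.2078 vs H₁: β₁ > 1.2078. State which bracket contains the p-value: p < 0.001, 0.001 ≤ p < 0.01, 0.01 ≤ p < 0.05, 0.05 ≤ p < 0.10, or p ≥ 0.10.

t = (4.9408 − 1.2078) / 1.9369 = 1.927.
df = n − k − 1 = 51 − 2 − 1 = 48.
One-sided p = P(T_{48} > t) ≈ 0.0299.
So 0.01 ≤ p < 0.05.

0.01 ≤ p < 0.05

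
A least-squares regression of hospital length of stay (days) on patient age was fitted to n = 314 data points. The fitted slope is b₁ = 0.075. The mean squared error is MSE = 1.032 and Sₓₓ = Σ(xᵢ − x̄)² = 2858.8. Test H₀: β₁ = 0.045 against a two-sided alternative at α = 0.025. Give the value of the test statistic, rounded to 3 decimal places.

t = 1.579

SE(b₁) = √(MSE/Sₓₓ) = √(1.032/2858.8) = 0.0189998.
t = (0.075 − 0.045) / 0.0189998 = 1.579.
df = n − 2 = 312.
Two-sided p ≈ 0.1154, which is ≥ 0.025, so fail to reject H₀.
The data are consistent with a true slope of 0.045 days per unit of patient age.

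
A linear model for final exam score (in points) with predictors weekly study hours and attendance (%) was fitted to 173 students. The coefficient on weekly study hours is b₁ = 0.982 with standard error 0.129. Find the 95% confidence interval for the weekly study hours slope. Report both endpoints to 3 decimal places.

(0.727, 1.237)

df = n − k − 1 = 173 − 2 − 1 = 170.
t* = t_{0.025, 170} = 1.974017.
Margin = t* × SE = 1.974017 × 0.129 = 0.25465.
CI: 0.982 ± 0.25465 → (0.727, 1.237).
With 95% confidence, each one-unit increase in weekly study hours is associated with a change of between 0.727 and 1.237 points in final exam score, holding the other predictors fixed.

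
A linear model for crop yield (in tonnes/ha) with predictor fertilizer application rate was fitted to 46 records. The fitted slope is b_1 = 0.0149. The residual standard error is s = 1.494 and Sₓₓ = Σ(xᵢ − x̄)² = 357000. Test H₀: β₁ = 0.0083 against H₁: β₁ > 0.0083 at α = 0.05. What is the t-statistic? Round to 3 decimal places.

t = 2.640

SE(b_1) = s/√Sₓₓ = 1.494/√357000 = 0.00250044.
t = (0.0149 − 0.0083) / 0.00250044 = 2.640.
df = n − 2 = 44.
One-sided p ≈ 0.0057, which is < 0.05, so reject H₀.
There is evidence that the true slope on fertilizer application rate exceeds 0.0083 tonnes/ha per unit.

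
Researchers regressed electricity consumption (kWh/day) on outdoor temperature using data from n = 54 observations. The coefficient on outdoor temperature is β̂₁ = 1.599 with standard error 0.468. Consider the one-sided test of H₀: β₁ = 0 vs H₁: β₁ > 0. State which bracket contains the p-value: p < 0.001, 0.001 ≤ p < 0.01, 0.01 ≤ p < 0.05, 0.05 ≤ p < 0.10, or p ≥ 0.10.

p < 0.001

t = 1.599 / 0.468 = 3.417.
df = n − 2 = 54 − 2 = 52.
One-sided p = P(T_{52} > t) ≈ 0.0006.
So p < 0.001.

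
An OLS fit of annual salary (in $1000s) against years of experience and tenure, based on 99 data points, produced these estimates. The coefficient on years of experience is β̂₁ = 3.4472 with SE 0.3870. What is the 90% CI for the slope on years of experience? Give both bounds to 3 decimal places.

(2.804, 4.090)

df = n − k − 1 = 99 − 2 − 1 = 96.
t* = t_{0.05, 96} = 1.660881.
Margin = t* × SE = 1.660881 × 0.3870 = 0.64276.
CI: 3.4472 ± 0.64276 → (2.804, 4.090).
With 90% confidence, each one-unit increase in years of experience is associated with a change of between 2.804 and 4.090 $1000s in annual salary, holding the other predictors fixed.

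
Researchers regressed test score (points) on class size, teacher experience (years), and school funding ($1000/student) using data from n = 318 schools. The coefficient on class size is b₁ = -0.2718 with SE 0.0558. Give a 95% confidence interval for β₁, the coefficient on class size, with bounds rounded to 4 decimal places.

df = n − k − 1 = 318 − 3 − 1 = 314.
t* = t_{0.025, 314} = 1.967548.
Margin = t* × SE = 1.967548 × 0.0558 = 0.109789.
CI: -0.2718 ± 0.109789 → (-0.3816, -0.1620).
With 95% confidence, each one-unit increase in class size is associated with a change of between -0.3816 and -0.1620 points in test score, holding the other predictors fixed.

(-0.3816, -0.1620)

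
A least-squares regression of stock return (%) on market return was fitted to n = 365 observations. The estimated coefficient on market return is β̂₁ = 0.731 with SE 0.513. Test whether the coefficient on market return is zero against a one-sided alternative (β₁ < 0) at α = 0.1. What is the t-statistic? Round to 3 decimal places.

t = 1.425

H₀: β₁ = 0 vs H₁: β₁ < 0.
t = (β̂₁ − β₁⁰)/SE = 0.731 / 0.513 = 1.425.
df = n − 2 = 365 − 2 = 363.
One-sided p ≈ 0.9225, which is ≥ 0.1, so fail to reject H₀.
The data do not give significant evidence that the true slope on market return is negative.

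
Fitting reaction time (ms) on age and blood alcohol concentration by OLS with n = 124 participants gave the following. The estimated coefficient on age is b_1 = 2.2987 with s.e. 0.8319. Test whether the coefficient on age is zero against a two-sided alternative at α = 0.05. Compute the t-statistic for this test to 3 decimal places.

t = 2.763

H₀: β₁ = 0 vs H₁: β₁ ≠ 0.
t = (b_1 − β₁⁰)/SE = 2.2987 / 0.8319 = 2.763.
df = n − k − 1 = 124 − 2 − 1 = 121.
Two-sided p ≈ 0.0066, which is < 0.05, so reject H₀.
There is evidence that age is associated with reaction time, holding the other predictors fixed.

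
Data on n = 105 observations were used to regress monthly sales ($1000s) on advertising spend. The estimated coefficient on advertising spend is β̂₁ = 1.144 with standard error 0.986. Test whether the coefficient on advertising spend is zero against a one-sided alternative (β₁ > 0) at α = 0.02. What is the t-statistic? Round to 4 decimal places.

t = 1.1602

H₀: β₁ = 0 vs H₁: β₁ > 0.
t = (β̂₁ − β₁⁰)/SE = 1.144 / 0.986 = 1.1602.
df = n − 2 = 105 − 2 = 103.
One-sided p ≈ 0.1243, which is ≥ 0.02, so fail to reject H₀.
The data do not give significant evidence that the true slope on advertising spend is positive.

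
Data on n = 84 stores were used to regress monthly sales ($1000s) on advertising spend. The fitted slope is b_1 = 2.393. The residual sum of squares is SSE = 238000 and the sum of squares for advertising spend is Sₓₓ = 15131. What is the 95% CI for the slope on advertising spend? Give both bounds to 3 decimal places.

(1.522, 3.264)

MSE = SSE/(n − 2) = 238000/82 = 2902.44.
SE(b_1) = √(MSE/Sₓₓ) = √(2902.44/15131) = 0.437973.
df = n − 2 = 82.
t* = t_{0.025, 82} = 1.989319.
Margin = t* × SE = 1.989319 × 0.437973 = 0.87127.
CI: 2.393 ± 0.87127 → (1.522, 3.264).
With 95% confidence, each one-unit increase in advertising spend is associated with a change of between 1.522 and 3.264 $1000s in monthly sales.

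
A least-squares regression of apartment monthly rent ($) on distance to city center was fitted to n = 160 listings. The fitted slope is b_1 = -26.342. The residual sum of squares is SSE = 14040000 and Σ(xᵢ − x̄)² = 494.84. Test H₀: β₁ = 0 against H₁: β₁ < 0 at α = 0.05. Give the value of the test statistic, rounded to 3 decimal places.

t = -1.966

MSE = SSE/(n − 2) = 14040000/158 = 88860.8.
SE(b_1) = √(MSE/Sₓₓ) = √(88860.8/494.84) = 13.4005.
t = -26.342 / 13.4005 = -1.966.
df = n − 2 = 158.
One-sided p ≈ 0.0255, which is < 0.05, so reject H₀.
There is evidence that the true slope on distance to city center is negative.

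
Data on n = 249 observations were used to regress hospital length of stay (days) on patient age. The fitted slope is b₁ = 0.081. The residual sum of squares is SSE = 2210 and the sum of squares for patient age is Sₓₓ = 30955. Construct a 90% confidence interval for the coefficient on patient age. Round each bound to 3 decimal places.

MSE = SSE/(n − 2) = 2210/247 = 8.94737.
SE(b₁) = √(MSE/Sₓₓ) = √(8.94737/30955) = 0.0170013.
df = n − 2 = 247.
t* = t_{0.05, 247} = 1.651046.
Margin = t* × SE = 1.651046 × 0.0170013 = 0.02807.
CI: 0.081 ± 0.02807 → (0.053, 0.109).
With 90% confidence, each one-unit increase in patient age is associated with a change of between 0.053 and 0.109 days in hospital length of stay.

(0.053, 0.109)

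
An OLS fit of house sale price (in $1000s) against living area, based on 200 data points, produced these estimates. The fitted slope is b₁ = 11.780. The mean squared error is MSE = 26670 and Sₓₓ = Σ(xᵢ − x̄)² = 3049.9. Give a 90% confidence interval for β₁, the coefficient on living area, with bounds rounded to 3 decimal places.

(6.893, 16.667)

SE(b₁) = √(MSE/Sₓₓ) = √(26670/3049.9) = 2.95712.
df = n − 2 = 198.
t* = t_{0.05, 198} = 1.652586.
Margin = t* × SE = 1.652586 × 2.95712 = 4.88689.
CI: 11.780 ± 4.88689 → (6.893, 16.667).
With 90% confidence, each one-unit increase in living area is associated with a change of between 6.893 and 16.667 $1000s in house sale price.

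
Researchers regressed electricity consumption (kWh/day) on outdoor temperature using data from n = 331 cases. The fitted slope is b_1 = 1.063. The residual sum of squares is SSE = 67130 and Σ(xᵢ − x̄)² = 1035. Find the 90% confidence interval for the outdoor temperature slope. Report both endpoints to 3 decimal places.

MSE = SSE/(n − 2) = 67130/329 = 204.043.
SE(b_1) = √(MSE/Sₓₓ) = √(204.043/1035) = 0.444007.
df = n − 2 = 329.
t* = t_{0.05, 329} = 1.649498.
Margin = t* × SE = 1.649498 × 0.444007 = 0.73239.
CI: 1.063 ± 0.73239 → (0.331, 1.795).
With 90% confidence, each one-unit increase in outdoor temperature is associated with a change of between 0.331 and 1.795 kWh/day in electricity consumption.

(0.331, 1.795)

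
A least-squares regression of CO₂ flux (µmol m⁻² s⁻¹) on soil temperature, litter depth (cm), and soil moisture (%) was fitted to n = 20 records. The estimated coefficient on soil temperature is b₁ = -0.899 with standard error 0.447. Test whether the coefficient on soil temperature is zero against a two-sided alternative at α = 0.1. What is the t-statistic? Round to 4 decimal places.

H₀: β₁ = 0 vs H₁: β₁ ≠ 0.
t = (b₁ − β₁⁰)/SE = -0.899 / 0.447 = -2.0112.
df = n − k − 1 = 20 − 3 − 1 = 16.
Two-sided p ≈ 0.0615, which is < 0.1, so reject H₀.
There is evidence that soil temperature is associated with CO₂ flux, holding the other predictors fixed.

t = -2.0112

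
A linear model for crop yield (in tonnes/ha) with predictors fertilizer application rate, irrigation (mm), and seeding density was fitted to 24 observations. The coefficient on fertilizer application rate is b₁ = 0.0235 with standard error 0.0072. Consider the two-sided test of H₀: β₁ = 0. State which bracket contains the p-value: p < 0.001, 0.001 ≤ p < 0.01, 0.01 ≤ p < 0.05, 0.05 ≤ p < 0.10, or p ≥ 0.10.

t = 0.0235 / 0.0072 = 3.264.
df = n − k − 1 = 24 − 3 − 1 = 20.
Two-sided p = 2·P(T_{20} > |t|) ≈ 0.0039.
So 0.001 ≤ p < 0.01.

0.001 ≤ p < 0.01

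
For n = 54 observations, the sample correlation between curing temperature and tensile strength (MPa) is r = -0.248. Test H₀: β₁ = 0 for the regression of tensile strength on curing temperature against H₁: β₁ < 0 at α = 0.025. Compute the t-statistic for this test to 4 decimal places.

t = -1.8460

t = r·√(n − 2)/√(1 − r²) = -0.248·√52/√0.938496 = -1.8460.
df = n − 2 = 52.
One-sided p ≈ 0.0353, which is ≥ 0.025, so fail to reject H₀.
The data do not give significant evidence of a linear association between curing temperature and tensile strength.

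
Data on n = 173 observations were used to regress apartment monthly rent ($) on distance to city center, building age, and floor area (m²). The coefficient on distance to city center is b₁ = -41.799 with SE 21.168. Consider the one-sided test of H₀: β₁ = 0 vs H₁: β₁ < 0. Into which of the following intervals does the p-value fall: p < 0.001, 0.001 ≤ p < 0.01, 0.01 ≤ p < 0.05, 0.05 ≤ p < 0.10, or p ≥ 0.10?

t = -41.799 / 21.168 = -1.975.
df = n − k − 1 = 173 − 3 − 1 = 169.
One-sided p = P(T_{169} < t) ≈ 0.0250.
So 0.01 ≤ p < 0.05.

0.01 ≤ p < 0.05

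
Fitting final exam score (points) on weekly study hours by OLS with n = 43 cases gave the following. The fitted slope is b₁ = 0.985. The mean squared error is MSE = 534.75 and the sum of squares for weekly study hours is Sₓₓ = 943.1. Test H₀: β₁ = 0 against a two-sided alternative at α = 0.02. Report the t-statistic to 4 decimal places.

t = 1.3081

SE(b₁) = √(MSE/Sₓₓ) = √(534.75/943.1) = 0.753003.
t = 0.985 / 0.753003 = 1.3081.
df = n − 2 = 41.
Two-sided p ≈ 0.1981, which is ≥ 0.02, so fail to reject H₀.
The data do not give significant evidence of an association between weekly study hours and final exam score.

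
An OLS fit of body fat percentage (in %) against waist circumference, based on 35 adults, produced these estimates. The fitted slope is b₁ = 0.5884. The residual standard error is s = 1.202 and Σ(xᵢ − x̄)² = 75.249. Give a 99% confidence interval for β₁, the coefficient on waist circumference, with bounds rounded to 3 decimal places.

SE(b₁) = s/√Sₓₓ = 1.202/√75.249 = 0.138565.
df = n − 2 = 33.
t* = t_{0.005, 33} = 2.733277.
Margin = t* × SE = 2.733277 × 0.138565 = 0.37874.
CI: 0.5884 ± 0.37874 → (0.210, 0.967).
With 99% confidence, each one-unit increase in waist circumference is associated with a change of between 0.210 and 0.967 % in body fat percentage.

(0.210, 0.967)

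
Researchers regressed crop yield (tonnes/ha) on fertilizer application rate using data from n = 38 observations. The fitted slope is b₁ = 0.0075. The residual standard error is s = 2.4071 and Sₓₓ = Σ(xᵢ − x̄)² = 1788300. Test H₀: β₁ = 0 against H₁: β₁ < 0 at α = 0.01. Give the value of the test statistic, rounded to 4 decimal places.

SE(b₁) = s/√Sₓₓ = 2.4071/√1788300 = 0.00180001.
t = 0.0075 / 0.00180001 = 4.1667.
df = n − 2 = 36.
One-sided p ≈ 0.9999, which is ≥ 0.01, so fail to reject H₀.
The data do not give significant evidence that the true slope on fertilizer application rate is negative.

t = 4.1667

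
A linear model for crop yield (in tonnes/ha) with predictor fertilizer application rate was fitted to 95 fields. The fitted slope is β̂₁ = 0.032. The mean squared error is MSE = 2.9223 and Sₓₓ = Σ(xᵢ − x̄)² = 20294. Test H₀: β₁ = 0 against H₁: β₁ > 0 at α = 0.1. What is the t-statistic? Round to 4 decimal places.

SE(β̂₁) = √(MSE/Sₓₓ) = √(2.9223/20294) = 0.0119999.
t = 0.032 / 0.0119999 = 2.6667.
df = n − 2 = 93.
One-sided p ≈ 0.0045, which is < 0.1, so reject H₀.
There is evidence that the true slope on fertilizer application rate is positive.

t = 2.6667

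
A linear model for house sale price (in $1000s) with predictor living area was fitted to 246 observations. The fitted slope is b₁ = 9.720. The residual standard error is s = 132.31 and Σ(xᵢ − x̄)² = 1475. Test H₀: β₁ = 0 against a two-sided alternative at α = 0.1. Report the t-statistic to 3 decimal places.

SE(b₁) = s/√Sₓₓ = 132.31/√1475 = 3.44506.
t = 9.720 / 3.44506 = 2.821.
df = n − 2 = 244.
Two-sided p ≈ 0.0052, which is < 0.1, so reject H₀.
There is evidence that living area is associated with house sale price.

t = 2.821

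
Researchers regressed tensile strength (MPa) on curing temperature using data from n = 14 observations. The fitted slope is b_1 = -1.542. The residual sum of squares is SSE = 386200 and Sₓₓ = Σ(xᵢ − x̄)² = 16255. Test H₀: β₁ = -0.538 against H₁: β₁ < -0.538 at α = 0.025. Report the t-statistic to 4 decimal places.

MSE = SSE/(n − 2) = 386200/12 = 32183.3.
SE(b_1) = √(MSE/Sₓₓ) = √(32183.3/16255) = 1.40709.
t = (-1.542 − (-0.538)) / 1.40709 = -0.7135.
df = n − 2 = 12.
One-sided p ≈ 0.2446, which is ≥ 0.025, so fail to reject H₀.
The data do not give significant evidence that the true slope on curing temperature is below -0.538 MPa per unit.

t = -0.7135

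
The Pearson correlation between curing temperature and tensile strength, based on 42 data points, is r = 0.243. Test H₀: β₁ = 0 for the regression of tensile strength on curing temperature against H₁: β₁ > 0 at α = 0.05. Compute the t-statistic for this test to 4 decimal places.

t = r·√(n − 2)/√(1 − r²) = 0.243·√40/√0.940951 = 1.5844.
df = n − 2 = 40.
One-sided p ≈ 0.0605, which is ≥ 0.05, so fail to reject H₀.
The data do not give significant evidence of a linear association between curing temperature and tensile strength.

t = 1.5844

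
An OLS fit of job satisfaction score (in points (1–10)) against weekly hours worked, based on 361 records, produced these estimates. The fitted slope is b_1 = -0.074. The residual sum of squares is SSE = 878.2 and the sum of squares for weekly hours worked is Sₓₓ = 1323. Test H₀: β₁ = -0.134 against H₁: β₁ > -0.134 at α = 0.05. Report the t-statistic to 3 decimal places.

t = 1.395

MSE = SSE/(n − 2) = 878.2/359 = 2.44624.
SE(b_1) = √(MSE/Sₓₓ) = √(2.44624/1323) = 0.0430001.
t = (-0.074 − (-0.134)) / 0.0430001 = 1.395.
df = n − 2 = 359.
One-sided p ≈ 0.0819, which is ≥ 0.05, so fail to reject H₀.
The data do not give significant evidence that the true slope on weekly hours worked exceeds -0.134 points (1–10) per unit.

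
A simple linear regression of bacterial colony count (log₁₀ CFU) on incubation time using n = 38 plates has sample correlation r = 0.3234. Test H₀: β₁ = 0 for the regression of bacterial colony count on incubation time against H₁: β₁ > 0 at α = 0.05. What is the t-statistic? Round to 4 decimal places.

t = r·√(n − 2)/√(1 − r²) = 0.3234·√36/√0.895412 = 2.0506.
df = n − 2 = 36.
One-sided p ≈ 0.0238, which is < 0.05, so reject H₀.
There is evidence of a linear association between incubation time and bacterial colony count.

t = 2.0506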